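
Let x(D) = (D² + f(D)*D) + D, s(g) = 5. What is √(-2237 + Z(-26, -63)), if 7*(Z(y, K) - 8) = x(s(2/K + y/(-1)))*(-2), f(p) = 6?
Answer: 3*I*√12229/7 ≈ 47.393*I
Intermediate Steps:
x(D) = D² + 7*D (x(D) = (D² + 6*D) + D = D² + 7*D)
Z(y, K) = -64/7 (Z(y, K) = 8 + ((5*(7 + 5))*(-2))/7 = 8 + ((5*12)*(-2))/7 = 8 + (60*(-2))/7 = 8 + (⅐)*(-120) = 8 - 120/7 = -64/7)
√(-2237 + Z(-26, -63)) = √(-2237 - 64/7) = √(-15723/7) = 3*I*√12229/7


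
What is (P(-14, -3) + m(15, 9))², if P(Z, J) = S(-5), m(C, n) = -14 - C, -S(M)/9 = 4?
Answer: 4225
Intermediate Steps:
S(M) = -36 (S(M) = -9*4 = -36)
P(Z, J) = -36
(P(-14, -3) + m(15, 9))² = (-36 + (-14 - 1*15))² = (-36 + (-14 - 15))² = (-36 - 29)² = (-65)² = 4225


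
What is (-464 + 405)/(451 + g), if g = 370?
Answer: -59/821 ≈ -0.071864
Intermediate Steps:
(-464 + 405)/(451 + g) = (-464 + 405)/(451 + 370) = -59/821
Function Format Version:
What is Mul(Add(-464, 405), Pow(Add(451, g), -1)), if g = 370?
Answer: Rational(-59, 821) ≈ -0.071864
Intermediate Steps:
Mul(Add(-464, 405), Pow(Add(451, g), -1)) = Mul(Add(-464, 405), Pow(Add(451, 370), -1)) = Mul(-59, Pow(821, -1)) = Mul(-59, Rational(1, 821)) = Rational(-59, 821)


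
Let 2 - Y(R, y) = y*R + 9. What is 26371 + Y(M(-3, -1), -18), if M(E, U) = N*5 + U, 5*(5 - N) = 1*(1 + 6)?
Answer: 26670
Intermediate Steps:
N = 18/5 (N = 5 - (1 + 6)/5 = 5 - 7/5 = 18/5 ≈ 3.6000)
M(E, U) = 18 + U (M(E, U) = (18/5)*5 + U = 18 + U)
Y(R, y) = -7 - R*y (Y(R, y) = 2 - (y*R + 9) = 2 - (R*y + 9) = 2 - (9 + R*y) = 2 + (-9 - R*y) = -7 - R*y)
26371 + Y(M(-3, -1), -18) = 26371 + (-7 - 1*(18 - 1)*(-18)) = 26371 + (-7 - 1*17*(-18)) = 26371 + (-7 + 306) = 26371 + 299 = 26670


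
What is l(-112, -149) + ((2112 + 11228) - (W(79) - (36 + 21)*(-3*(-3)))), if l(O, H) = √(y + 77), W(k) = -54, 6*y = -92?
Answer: 13907 + √555/3 ≈ 13915.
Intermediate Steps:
y = -46/3 (y = (⅙)*(-92) = -46/3 ≈ -15.333)
l(O, H) = √555/3 (l(O, H) = √(-46/3 + 77) = √(185/3) = √555/3)
l(-112, -149) + ((2112 + 11228) - (W(79) - (36 + 21)*(-3*(-3)))) = √555/3 + ((2112 + 11228) - (-54 - (36 + 21)*(-3*(-3)))) = √555/3 + (13340 - (-54 - 57*9)) = √555/3 + (13340 - (-54 - 1*513)) = √555/3 + (13340 - (-54 - 513)) = √555/3 + (13340 - 1*(-567)) = √555/3 + (13340 + 567) = √555/3 + 13907 = 13907 + √555/3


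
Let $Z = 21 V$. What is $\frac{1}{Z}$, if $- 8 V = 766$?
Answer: $- \frac{4}{8043} \approx -0.00049733$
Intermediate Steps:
$V = - \frac{383}{4}$ ($V = \left(- \frac{1}{8}\right) 766 = - \frac{383}{4} \approx -95.75$)
$Z = - \frac{8043}{4}$ ($Z = 21 \left(- \frac{383}{4}\right) = - \frac{8043}{4} \approx -2010.8$)
$\frac{1}{Z} = \frac{1}{- \frac{8043}{4}} = - \frac{4}{8043}$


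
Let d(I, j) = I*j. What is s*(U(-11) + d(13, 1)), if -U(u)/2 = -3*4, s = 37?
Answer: 1369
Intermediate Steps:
U(u) = 24 (U(u) = -(-6)*4 = -2*(-12) = 24)
s*(U(-11) + d(13, 1)) = 37*(24 + 13*1) = 37*(24 + 13) = 37*37 = 1369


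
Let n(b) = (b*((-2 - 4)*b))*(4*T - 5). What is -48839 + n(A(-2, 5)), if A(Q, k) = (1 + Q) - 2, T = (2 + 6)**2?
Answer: -62393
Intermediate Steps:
T = 64 (T = 8**2 = 64)
A(Q, k) = -1 + Q
n(b) = -1506*b**2 (n(b) = (b*((-2 - 4)*b))*(4*64 - 5) = (b*(-6*b))*(256 - 5) = -6*b**2*251 = -1506*b**2)
-48839 + n(A(-2, 5)) = -48839 - 1506*(-1 - 2)**2 = -48839 - 1506*(-3)**2 = -48839 - 1506*9 = -48839 - 13554 = -62393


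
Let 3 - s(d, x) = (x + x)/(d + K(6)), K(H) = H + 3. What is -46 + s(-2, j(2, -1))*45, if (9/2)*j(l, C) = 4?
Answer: 543/7 ≈ 77.571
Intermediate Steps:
K(H) = 3 + H
j(l, C) = 8/9 (j(l, C) = (2/9)*4 = 8/9)
s(d, x) = 3 - 2*x/(9 + d) (s(d, x) = 3 - (x + x)/(d + (3 + 6)) = 3 - 2*x/(d + 9) = 3 - 2*x/(9 + d))
-46 + s(-2, j(2, -1))*45 = -46 + ((27 - 2*8/9 + 3*(-2))/(9 - 2))*45 = -46 + ((27 - 16/9 - 6)/7)*45 = -46 + ((⅐)*(173/9))*45 = -46 + (173/63)*45 = -46 + 865/7 = 543/7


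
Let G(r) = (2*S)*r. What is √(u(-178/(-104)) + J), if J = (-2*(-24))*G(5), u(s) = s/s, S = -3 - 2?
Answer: I*√2399 ≈ 48.98*I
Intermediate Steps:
S = -5
G(r) = -10*r (G(r) = (2*(-5))*r = -10*r)
u(s) = 1
J = -2400 (J = (-2*(-24))*(-10*5) = 48*(-50) = -2400)
√(u(-178/(-104)) + J) = √(1 - 2400) = √(-2399) = I*√2399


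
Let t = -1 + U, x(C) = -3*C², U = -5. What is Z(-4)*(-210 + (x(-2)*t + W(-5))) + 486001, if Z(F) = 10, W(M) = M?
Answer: 484571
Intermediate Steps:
t = -6 (t = -1 - 5 = -6)
Z(-4)*(-210 + (x(-2)*t + W(-5))) + 486001 = 10*(-210 + (-3*(-2)²*(-6) - 5)) + 486001 = 10*(-210 + (-3*4*(-6) - 5)) + 486001 = 10*(-210 + (-12*(-6) - 5)) + 486001 = 10*(-210 + (72 - 5)) + 486001 = 10*(-210 + 67) + 486001 = 10*(-143) + 486001 = -1430 + 486001 = 484571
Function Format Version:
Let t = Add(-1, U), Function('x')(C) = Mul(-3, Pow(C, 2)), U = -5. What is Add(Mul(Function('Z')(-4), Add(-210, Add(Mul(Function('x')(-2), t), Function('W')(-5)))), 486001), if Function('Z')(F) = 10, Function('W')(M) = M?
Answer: 484571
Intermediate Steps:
t = -6 (t = Add(-1, -5) = -6)
Add(Mul(Function('Z')(-4), Add(-210, Add(Mul(Function('x')(-2), t), Function('W')(-5)))), 486001) = Add(Mul(10, Add(-210, Add(Mul(Mul(-3, Pow(-2, 2)), -6), -5))), 486001) = Add(Mul(10, Add(-210, Add(Mul(Mul(-3, 4), -6), -5))), 486001) = Add(Mul(10, Add(-210, Add(Mul(-12, -6), -5))), 486001) = Add(Mul(10, Add(-210, Add(72, -5))), 486001) = Add(Mul(10, Add(-210, 67)), 486001) = Add(Mul(10, -143), 486001) = Add(-1430, 486001) = 484571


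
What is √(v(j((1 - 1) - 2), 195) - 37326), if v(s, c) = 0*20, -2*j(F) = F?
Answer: I*√37326 ≈ 193.2*I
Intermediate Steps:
j(F) = -F/2
v(s, c) = 0
√(v(j((1 - 1) - 2), 195) - 37326) = √(0 - 37326) = √(-37326) = I*√37326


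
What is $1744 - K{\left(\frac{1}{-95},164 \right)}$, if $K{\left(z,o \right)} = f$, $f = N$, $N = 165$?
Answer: $1579$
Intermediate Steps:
$f = 165$
$K{\left(z,o \right)} = 165$
$1744 - K{\left(\frac{1}{-95},164 \right)} = 1744 - 165 = 1579$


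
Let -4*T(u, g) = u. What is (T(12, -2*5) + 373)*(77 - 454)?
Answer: -139490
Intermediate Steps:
T(u, g) = -u/4
(T(12, -2*5) + 373)*(77 - 454) = (-1/4*12 + 373)*(77 - 454) = (-3 + 373)*(-377) = 370*(-377) = -139490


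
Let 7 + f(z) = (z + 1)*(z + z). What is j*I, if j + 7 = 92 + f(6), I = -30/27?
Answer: -180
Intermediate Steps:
f(z) = -7 + 2*z*(1 + z) (f(z) = -7 + (z + 1)*(z + z) = -7 + (1 + z)*(2*z) = -7 + 2*z*(1 + z))
I = -10/9 (I = -30*1/27 = -10/9 ≈ -1.1111)
j = 162 (j = -7 + (92 + (-7 + 2*6 + 2*6²)) = -7 + (92 + (-7 + 12 + 2*36)) = -7 + (92 + (-7 + 12 + 72)) = -7 + (92 + 77) = -7 + 169 = 162)
j*I = 162*(-10/9) = -180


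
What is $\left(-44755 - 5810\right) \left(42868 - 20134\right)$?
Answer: $-1149544710$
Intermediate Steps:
$\left(-44755 - 5810\right) \left(42868 - 20134\right) = \left(-50565\right) 22734 = -1149544710$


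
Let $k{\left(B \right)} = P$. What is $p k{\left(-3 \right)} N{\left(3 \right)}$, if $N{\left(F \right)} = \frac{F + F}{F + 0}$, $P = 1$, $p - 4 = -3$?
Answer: $2$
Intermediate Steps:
$p = 1$ ($p = 4 - 3 = 1$)
$N{\left(F \right)} = 2$ ($N{\left(F \right)} = \frac{2 F}{F} = 2$)
$k{\left(B \right)} = 1$
$p k{\left(-3 \right)} N{\left(3 \right)} = 1 \cdot 1 \cdot 2 = 1 \cdot 2 = 2$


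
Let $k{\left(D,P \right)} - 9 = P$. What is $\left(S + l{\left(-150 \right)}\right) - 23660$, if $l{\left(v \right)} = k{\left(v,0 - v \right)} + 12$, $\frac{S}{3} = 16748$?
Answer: $26755$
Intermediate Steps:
$S = 50244$ ($S = 3 \cdot 16748 = 50244$)
$k{\left(D,P \right)} = 9 + P$
$l{\left(v \right)} = 21 - v$ ($l{\left(v \right)} = \left(9 + \left(0 - v\right)\right) + 12 = \left(9 - v\right) + 12 = 21 - v$)
$\left(S + l{\left(-150 \right)}\right) - 23660 = \left(50244 + \left(21 - -150\right)\right) - 23660 = \left(50244 + \left(21 + 150\right)\right) - 23660 = \left(50244 + 171\right) - 23660 = 50415 - 23660 = 26755$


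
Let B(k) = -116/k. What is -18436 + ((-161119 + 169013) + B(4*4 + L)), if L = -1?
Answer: -158246/15 ≈ -10550.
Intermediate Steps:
-18436 + ((-161119 + 169013) + B(4*4 + L)) = -18436 + ((-161119 + 169013) - 116/(4*4 - 1)) = -18436 + (7894 - 116/(16 - 1)) = -18436 + (7894 - 116/15) = -18436 + 118294/15 = -158246/15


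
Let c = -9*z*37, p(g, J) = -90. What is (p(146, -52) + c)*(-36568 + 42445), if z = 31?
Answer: -61197201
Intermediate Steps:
c = -10323 (c = -9*31*37 = -279*37 = -10323)
(p(146, -52) + c)*(-36568 + 42445) = (-90 - 10323)*(-36568 + 42445) = -10413*5877 = -61197201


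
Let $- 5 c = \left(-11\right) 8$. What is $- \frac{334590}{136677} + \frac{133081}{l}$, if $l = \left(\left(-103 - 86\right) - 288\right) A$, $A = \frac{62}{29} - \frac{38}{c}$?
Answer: $\frac{7734999173134}{586754361} \approx 13183.0$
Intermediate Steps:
$c = \frac{88}{5}$ ($c = - \frac{\left(-11\right) 8}{5} = \left(- \frac{1}{5}\right) \left(-88\right) = \frac{88}{5} \approx 17.6$)
$A = - \frac{27}{1276}$ ($A = \frac{62}{29} - \frac{38}{\frac{88}{5}} = 62 \cdot \frac{1}{29} - \frac{95}{44} = \frac{62}{29} - \frac{95}{44} = - \frac{27}{1276} \approx -0.02116$)
$l = \frac{12879}{1276}$ ($l = \left(\left(-103 - 86\right) - 288\right) \left(- \frac{27}{1276}\right) = \left(-189 - 288\right) \left(- \frac{27}{1276}\right) = \left(-477\right) \left(- \frac{27}{1276}\right) = \frac{12879}{1276} \approx 10.093$)
$- \frac{334590}{136677} + \frac{133081}{l} = - \frac{334590}{136677} + \frac{133081}{\frac{12879}{1276}} = \left(-334590\right) \frac{1}{136677} + 133081 \cdot \frac{1276}{12879} = - \frac{111530}{45559} + \frac{169811356}{12879} = \frac{7734999173134}{586754361}$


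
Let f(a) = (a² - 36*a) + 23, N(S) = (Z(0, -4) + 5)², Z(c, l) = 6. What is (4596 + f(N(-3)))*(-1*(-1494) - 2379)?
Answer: -13190040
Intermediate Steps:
N(S) = 121 (N(S) = (6 + 5)² = 11² = 121)
f(a) = 23 + a² - 36*a
(4596 + f(N(-3)))*(-1*(-1494) - 2379) = (4596 + (23 + 121² - 36*121))*(-1*(-1494) - 2379) = (4596 + (23 + 14641 - 4356))*(1494 - 2379) = (4596 + 10308)*(-885) = 14904*(-885) = -13190040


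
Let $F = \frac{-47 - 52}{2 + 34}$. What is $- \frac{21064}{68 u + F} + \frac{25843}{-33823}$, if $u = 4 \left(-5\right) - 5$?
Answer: $\frac{2673774015}{230368453} \approx 11.607$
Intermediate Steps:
$u = -25$ ($u = -20 - 5 = -25$)
$F = - \frac{11}{4}$ ($F = - \frac{99}{36} = \left(-99\right) \frac{1}{36} = - \frac{11}{4} \approx -2.75$)
$- \frac{21064}{68 u + F} + \frac{25843}{-33823} = - \frac{21064}{68 \left(-25\right) - \frac{11}{4}} + \frac{25843}{-33823} = - \frac{21064}{-1700 - \frac{11}{4}} + 25843 \left(- \frac{1}{33823}\right) = - \frac{21064}{- \frac{6811}{4}} - \frac{25843}{33823} = \left(-21064\right) \left(- \frac{4}{6811}\right) - \frac{25843}{33823} = \frac{84256}{6811} - \frac{25843}{33823} = \frac{2673774015}{230368453}$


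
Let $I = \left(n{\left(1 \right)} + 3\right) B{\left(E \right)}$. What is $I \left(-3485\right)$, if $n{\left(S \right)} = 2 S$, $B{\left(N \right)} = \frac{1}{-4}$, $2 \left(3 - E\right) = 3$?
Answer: $\frac{17425}{4} \approx 4356.3$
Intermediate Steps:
$E = \frac{3}{2}$ ($E = 3 - \frac{3}{2} = \frac{3}{2} \approx 1.5$)
$B{\left(N \right)} = - \frac{1}{4}$
$I = - \frac{5}{4}$ ($I = \left(2 \cdot 1 + 3\right) \left(- \frac{1}{4}\right) = \left(2 + 3\right) \left(- \frac{1}{4}\right) = 5 \left(- \frac{1}{4}\right) = - \frac{5}{4} \approx -1.25$)
$I \left(-3485\right) = \left(- \frac{5}{4}\right) \left(-3485\right) = \frac{17425}{4}$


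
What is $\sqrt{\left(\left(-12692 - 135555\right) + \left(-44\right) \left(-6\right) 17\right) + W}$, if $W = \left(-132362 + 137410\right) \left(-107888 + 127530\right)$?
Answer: $7 \sqrt{2020593} \approx 9950.3$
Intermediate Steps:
$W = 99152816$ ($W = 5048 \cdot 19642 = 99152816$)
$\sqrt{\left(\left(-12692 - 135555\right) + \left(-44\right) \left(-6\right) 17\right) + W} = \sqrt{\left(\left(-12692 - 135555\right) + \left(-44\right) \left(-6\right) 17\right) + 99152816} = \sqrt{\left(-148247 + 264 \cdot 17\right) + 99152816} = \sqrt{\left(-148247 + 4488\right) + 99152816} = \sqrt{-143759 + 99152816} = \sqrt{99009057} = 7 \sqrt{2020593}$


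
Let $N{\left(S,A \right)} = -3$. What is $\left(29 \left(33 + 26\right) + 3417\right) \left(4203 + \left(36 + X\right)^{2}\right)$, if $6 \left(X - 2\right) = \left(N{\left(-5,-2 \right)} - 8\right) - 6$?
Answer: $\frac{251052778}{9} \approx 2.7895 \cdot 10^{7}$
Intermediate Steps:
$X = - \frac{5}{6}$ ($X = 2 + \frac{\left(-3 - 8\right) - 6}{6} = 2 + \frac{-11 - 6}{6} = 2 + \frac{1}{6} \left(-17\right) = 2 - \frac{17}{6} = - \frac{5}{6} \approx -0.83333$)
$\left(29 \left(33 + 26\right) + 3417\right) \left(4203 + \left(36 + X\right)^{2}\right) = \left(29 \left(33 + 26\right) + 3417\right) \left(4203 + \left(36 - \frac{5}{6}\right)^{2}\right) = \left(29 \cdot 59 + 3417\right) \left(4203 + \left(\frac{211}{6}\right)^{2}\right) = \left(1711 + 3417\right) \left(4203 + \frac{44521}{36}\right) = 5128 \cdot \frac{195829}{36} = \frac{251052778}{9}$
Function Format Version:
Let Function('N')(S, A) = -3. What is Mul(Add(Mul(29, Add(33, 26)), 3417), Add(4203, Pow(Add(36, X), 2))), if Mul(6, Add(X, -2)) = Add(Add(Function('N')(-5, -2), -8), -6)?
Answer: Rational(251052778, 9) ≈ 2.7895e+7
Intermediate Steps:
X = Rational(-5, 6) (X = Add(2, Mul(Rational(1, 6), Add(Add(-3, -8), -6))) = Add(2, Mul(Rational(1, 6), Add(-11, -6))) = Add(2, Mul(Rational(1, 6), -17)) = Add(2, Rational(-17, 6)) = Rational(-5, 6) ≈ -0.83333)
Mul(Add(Mul(29, Add(33, 26)), 3417), Add(4203, Pow(Add(36, X), 2))) = Mul(Add(Mul(29, Add(33, 26)), 3417), Add(4203, Pow(Add(36, Rational(-5, 6)), 2))) = Mul(Add(Mul(29, 59), 3417), Add(4203, Pow(Rational(211, 6), 2))) = Mul(Add(1711, 3417), Add(4203, Rational(44521, 36))) = Mul(5128, Rational(195829, 36)) = Rational(251052778, 9)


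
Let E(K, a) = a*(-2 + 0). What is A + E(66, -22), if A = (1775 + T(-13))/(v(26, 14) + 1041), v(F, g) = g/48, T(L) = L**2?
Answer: 1146260/24991 ≈ 45.867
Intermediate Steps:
v(F, g) = g/48 (v(F, g) = g*(1/48) = g/48)
A = 46656/24991 (A = (1775 + (-13)**2)/((1/48)*14 + 1041) = (1775 + 169)/(7/24 + 1041) = 1944/(24991/24) = 1944*(24/24991) = 46656/24991 ≈ 1.8669)
E(K, a) = -2*a (E(K, a) = a*(-2) = -2*a)
A + E(66, -22) = 46656/24991 - 2*(-22) = 46656/24991 + 44 = 1146260/24991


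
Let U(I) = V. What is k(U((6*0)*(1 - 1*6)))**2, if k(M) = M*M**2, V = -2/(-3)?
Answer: 64/729 ≈ 0.087791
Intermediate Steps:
V = 2/3 (V = -2*(-1/3) = 2/3 ≈ 0.66667)
U(I) = 2/3
k(M) = M**3
k(U((6*0)*(1 - 1*6)))**2 = ((2/3)**3)**2 = (8/27)**2 = 64/729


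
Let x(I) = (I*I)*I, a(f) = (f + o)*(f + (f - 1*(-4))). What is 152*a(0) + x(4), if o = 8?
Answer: 4928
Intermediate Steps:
a(f) = (4 + 2*f)*(8 + f) (a(f) = (f + 8)*(f + (f - 1*(-4))) = (8 + f)*(f + (f + 4)) = (8 + f)*(f + (4 + f)) = (8 + f)*(4 + 2*f) = (4 + 2*f)*(8 + f))
x(I) = I³ (x(I) = I²*I = I³)
152*a(0) + x(4) = 152*(32 + 2*0² + 20*0) + 4³ = 152*(32 + 2*0 + 0) + 64 = 152*(32 + 0 + 0) + 64 = 152*32 + 64 = 4864 + 64 = 4928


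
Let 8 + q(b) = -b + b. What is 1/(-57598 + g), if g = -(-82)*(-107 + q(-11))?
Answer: -1/67028 ≈ -1.4919e-5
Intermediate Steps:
q(b) = -8 (q(b) = -8 + (-b + b) = -8 + 0 = -8)
g = -9430 (g = -(-82)*(-107 - 8) = -(-82)*(-115) = -1*9430 = -9430)
1/(-57598 + g) = 1/(-57598 - 9430) = 1/(-67028) = -1/67028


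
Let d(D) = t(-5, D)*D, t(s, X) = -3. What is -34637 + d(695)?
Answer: -36722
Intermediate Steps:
d(D) = -3*D
-34637 + d(695) = -34637 - 3*695 = -34637 - 2085 = -36722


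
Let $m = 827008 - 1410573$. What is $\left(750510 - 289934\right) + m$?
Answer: $-122989$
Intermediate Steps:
$m = -583565$ ($m = 827008 - 1410573 = -583565$)
$\left(750510 - 289934\right) + m = \left(750510 - 289934\right) - 583565 = 460576 - 583565 = -122989$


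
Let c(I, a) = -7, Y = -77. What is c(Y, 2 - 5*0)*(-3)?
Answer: 21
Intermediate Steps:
c(Y, 2 - 5*0)*(-3) = -7*(-3) = 21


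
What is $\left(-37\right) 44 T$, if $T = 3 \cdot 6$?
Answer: $-29304$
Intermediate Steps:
$T = 18$
$\left(-37\right) 44 T = \left(-37\right) 44 \cdot 18 = \left(-1628\right) 18 = -29304$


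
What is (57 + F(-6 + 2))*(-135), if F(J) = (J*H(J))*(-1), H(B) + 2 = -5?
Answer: -3915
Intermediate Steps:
H(B) = -7 (H(B) = -2 - 5 = -7)
F(J) = 7*J (F(J) = (J*(-7))*(-1) = -7*J*(-1) = 7*J)
(57 + F(-6 + 2))*(-135) = (57 + 7*(-6 + 2))*(-135) = (57 + 7*(-4))*(-135) = (57 - 28)*(-135) = 29*(-135) = -3915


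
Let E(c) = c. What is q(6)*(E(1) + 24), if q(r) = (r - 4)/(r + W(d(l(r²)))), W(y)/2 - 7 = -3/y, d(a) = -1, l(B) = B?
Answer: 25/13 ≈ 1.9231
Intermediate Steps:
W(y) = 14 - 6/y (W(y) = 14 + 2*(-3/y) = 14 - 6/y)
q(r) = (-4 + r)/(20 + r) (q(r) = (r - 4)/(r + (14 - 6/(-1))) = (-4 + r)/(r + (14 - 6*(-1))) = (-4 + r)/(r + (14 + 6)) = (-4 + r)/(r + 20) = (-4 + r)/(20 + r))
q(6)*(E(1) + 24) = ((-4 + 6)/(20 + 6))*(1 + 24) = (2/26)*25 = ((1/26)*2)*25 = (1/13)*25 = 25/13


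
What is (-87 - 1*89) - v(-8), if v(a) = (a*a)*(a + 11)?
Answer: -368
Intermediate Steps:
v(a) = a²*(11 + a)
(-87 - 1*89) - v(-8) = (-87 - 1*89) - (-8)²*(11 - 8) = (-87 - 89) - 64*3 = -176 - 1*192 = -176 - 192 = -368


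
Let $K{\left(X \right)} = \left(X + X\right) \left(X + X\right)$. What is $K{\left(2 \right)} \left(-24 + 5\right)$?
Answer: $-304$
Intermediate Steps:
$K{\left(X \right)} = 4 X^{2}$ ($K{\left(X \right)} = 2 X 2 X = 4 X^{2}$)
$K{\left(2 \right)} \left(-24 + 5\right) = 4 \cdot 2^{2} \left(-24 + 5\right) = 4 \cdot 4 \left(-19\right) = 16 \left(-19\right) = -304$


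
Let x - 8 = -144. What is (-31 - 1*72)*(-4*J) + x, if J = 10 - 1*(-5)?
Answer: 6044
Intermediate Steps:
x = -136 (x = 8 - 144 = -136)
J = 15 (J = 10 + 5 = 15)
(-31 - 1*72)*(-4*J) + x = (-31 - 1*72)*(-4*15) - 136 = (-31 - 72)*(-60) - 136 = -103*(-60) - 136 = 6180 - 136 = 6044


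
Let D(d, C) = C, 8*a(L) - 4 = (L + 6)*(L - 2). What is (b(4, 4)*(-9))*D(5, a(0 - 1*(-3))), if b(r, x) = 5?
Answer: -585/8 ≈ -73.125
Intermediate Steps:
a(L) = ½ + (-2 + L)*(6 + L)/8 (a(L) = ½ + ((L + 6)*(L - 2))/8 = ½ + ((6 + L)*(-2 + L))/8 = ½ + ((-2 + L)*(6 + L))/8 = ½ + (-2 + L)*(6 + L)/8)
(b(4, 4)*(-9))*D(5, a(0 - 1*(-3))) = (5*(-9))*(-1 + (0 - 1*(-3))/2 + (0 - 1*(-3))²/8) = -45*(-1 + (0 + 3)/2 + (0 + 3)²/8) = -45*(-1 + (½)*3 + (⅛)*3²) = -45*(-1 + 3/2 + (⅛)*9) = -45*(-1 + 3/2 + 9/8) = -45*13/8 = -585/8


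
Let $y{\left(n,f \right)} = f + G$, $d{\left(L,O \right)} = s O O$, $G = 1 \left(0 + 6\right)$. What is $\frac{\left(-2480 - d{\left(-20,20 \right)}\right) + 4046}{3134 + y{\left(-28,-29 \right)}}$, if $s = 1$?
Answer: $\frac{1166}{3111} \approx 0.3748$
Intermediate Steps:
$G = 6$ ($G = 1 \cdot 6 = 6$)
$d{\left(L,O \right)} = O^{2}$ ($d{\left(L,O \right)} = 1 O O = O O = O^{2}$)
$y{\left(n,f \right)} = 6 + f$ ($y{\left(n,f \right)} = f + 6 = 6 + f$)
$\frac{\left(-2480 - d{\left(-20,20 \right)}\right) + 4046}{3134 + y{\left(-28,-29 \right)}} = \frac{\left(-2480 - 20^{2}\right) + 4046}{3134 + \left(6 - 29\right)} = \frac{\left(-2480 - 400\right) + 4046}{3134 - 23} = \frac{\left(-2480 - 400\right) + 4046}{3111} = \left(-2880 + 4046\right) \frac{1}{3111} = 1166 \cdot \frac{1}{3111} = \frac{1166}{3111}$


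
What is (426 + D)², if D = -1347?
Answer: 848241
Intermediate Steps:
(426 + D)² = (426 - 1347)² = (-921)² = 848241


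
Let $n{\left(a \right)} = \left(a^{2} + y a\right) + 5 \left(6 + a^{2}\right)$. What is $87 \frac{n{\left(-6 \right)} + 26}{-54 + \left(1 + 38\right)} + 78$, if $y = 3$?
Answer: $- \frac{6976}{5} \approx -1395.2$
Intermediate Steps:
$n{\left(a \right)} = 30 + 3 a + 6 a^{2}$ ($n{\left(a \right)} = \left(a^{2} + 3 a\right) + 5 \left(6 + a^{2}\right) = \left(a^{2} + 3 a\right) + \left(30 + 5 a^{2}\right) = 30 + 3 a + 6 a^{2}$)
$87 \frac{n{\left(-6 \right)} + 26}{-54 + \left(1 + 38\right)} + 78 = 87 \frac{\left(30 + 3 \left(-6\right) + 6 \left(-6\right)^{2}\right) + 26}{-54 + \left(1 + 38\right)} + 78 = 87 \frac{\left(30 - 18 + 6 \cdot 36\right) + 26}{-54 + 39} + 78 = 87 \frac{\left(30 - 18 + 216\right) + 26}{-15} + 78 = 87 \left(228 + 26\right) \left(- \frac{1}{15}\right) + 78 = 87 \cdot 254 \left(- \frac{1}{15}\right) + 78 = 87 \left(- \frac{254}{15}\right) + 78 = - \frac{7366}{5} + 78 = - \frac{6976}{5}$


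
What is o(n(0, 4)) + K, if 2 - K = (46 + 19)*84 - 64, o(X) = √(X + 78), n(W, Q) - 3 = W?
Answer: -5385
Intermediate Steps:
n(W, Q) = 3 + W
o(X) = √(78 + X)
K = -5394 (K = 2 - ((46 + 19)*84 - 64) = 2 - (65*84 - 64) = 2 - (5460 - 64) = 2 - 1*5396 = 2 - 5396 = -5394)
o(n(0, 4)) + K = √(78 + (3 + 0)) - 5394 = √(78 + 3) - 5394 = √81 - 5394 = 9 - 5394 = -5385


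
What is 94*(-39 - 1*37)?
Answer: -7144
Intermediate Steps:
94*(-39 - 1*37) = 94*(-39 - 37) = 94*(-76) = -7144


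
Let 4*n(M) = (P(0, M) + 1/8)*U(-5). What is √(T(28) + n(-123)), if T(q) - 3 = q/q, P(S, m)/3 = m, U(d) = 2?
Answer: I*√2887/4 ≈ 13.433*I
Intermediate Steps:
P(S, m) = 3*m
T(q) = 4 (T(q) = 3 + q/q = 3 + 1 = 4)
n(M) = 1/16 + 3*M/2 (n(M) = ((3*M + 1/8)*2)/4 = ((3*M + ⅛)*2)/4 = ((⅛ + 3*M)*2)/4 = (¼ + 6*M)/4 = 1/16 + 3*M/2)
√(T(28) + n(-123)) = √(4 + (1/16 + (3/2)*(-123))) = √(4 + (1/16 - 369/2)) = √(4 - 2951/16) = √(-2887/16) = I*√2887/4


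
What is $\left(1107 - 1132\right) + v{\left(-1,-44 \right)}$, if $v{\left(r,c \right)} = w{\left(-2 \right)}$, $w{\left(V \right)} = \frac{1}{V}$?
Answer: $- \frac{51}{2} \approx -25.5$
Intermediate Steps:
$v{\left(r,c \right)} = - \frac{1}{2}$ ($v{\left(r,c \right)} = \frac{1}{-2} = - \frac{1}{2}$)
$\left(1107 - 1132\right) + v{\left(-1,-44 \right)} = \left(1107 - 1132\right) - \frac{1}{2} = -25 - \frac{1}{2} = - \frac{51}{2}$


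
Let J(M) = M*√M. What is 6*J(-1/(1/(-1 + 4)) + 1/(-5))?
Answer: -384*I*√5/25 ≈ -34.346*I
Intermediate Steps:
J(M) = M^(3/2)
6*J(-1/(1/(-1 + 4)) + 1/(-5)) = 6*(-1/(1/(-1 + 4)) + 1/(-5))^(3/2) = 6*(-1/(1/3) + 1*(-⅕))^(3/2) = 6*(-1/⅓ - ⅕)^(3/2) = 6*(-1*3 - ⅕)^(3/2) = 6*(-3 - ⅕)^(3/2) = 6*(-16/5)^(3/2) = 6*(-64*I*√5/25) = -384*I*√5/25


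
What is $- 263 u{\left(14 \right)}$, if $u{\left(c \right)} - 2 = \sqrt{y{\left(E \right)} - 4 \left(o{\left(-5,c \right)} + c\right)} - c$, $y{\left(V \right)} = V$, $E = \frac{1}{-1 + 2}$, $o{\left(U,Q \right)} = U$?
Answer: $3156 - 263 i \sqrt{35} \approx 3156.0 - 1555.9 i$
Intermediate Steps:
$E = 1$ ($E = 1^{-1} = 1$)
$u{\left(c \right)} = 2 + \sqrt{21 - 4 c} - c$ ($u{\left(c \right)} = 2 - \left(c - \sqrt{1 - 4 \left(-5 + c\right)}\right) = 2 - \left(c - \sqrt{1 - \left(-20 + 4 c\right)}\right) = 2 - \left(c - \sqrt{21 - 4 c}\right) = 2 + \sqrt{21 - 4 c} - c$)
$- 263 u{\left(14 \right)} = - 263 \left(2 + \sqrt{21 - 56} - 14\right) = - 263 \left(2 + \sqrt{-35} - 14\right) = - 263 \left(2 + i \sqrt{35} - 14\right) = - 263 \left(-12 + i \sqrt{35}\right) = 3156 - 263 i \sqrt{35}$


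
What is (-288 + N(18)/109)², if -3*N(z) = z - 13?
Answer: 8870060761/106929 ≈ 82953.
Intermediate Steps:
N(z) = 13/3 - z/3 (N(z) = -(z - 13)/3 = -(-13 + z)/3 = 13/3 - z/3)
(-288 + N(18)/109)² = (-288 + (13/3 - ⅓*18)/109)² = (-288 + (13/3 - 6)*(1/109))² = (-288 - 5/3*1/109)² = (-288 - 5/327)² = (-94181/327)² = 8870060761/106929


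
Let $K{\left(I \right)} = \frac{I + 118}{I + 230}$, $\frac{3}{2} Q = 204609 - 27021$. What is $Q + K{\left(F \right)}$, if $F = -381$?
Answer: $\frac{17877455}{151} \approx 1.1839 \cdot 10^{5}$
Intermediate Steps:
$Q = 118392$ ($Q = \frac{2 \left(204609 - 27021\right)}{3} = \frac{2}{3} \cdot 177588 = 118392$)
$K{\left(I \right)} = \frac{118 + I}{230 + I}$
$Q + K{\left(F \right)} = 118392 + \frac{118 - 381}{230 - 381} = 118392 + \frac{1}{-151} \left(-263\right) = 118392 - - \frac{263}{151} = 118392 + \frac{263}{151} = \frac{17877455}{151}$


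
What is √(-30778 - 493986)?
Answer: 2*I*√131191 ≈ 724.41*I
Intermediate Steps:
√(-30778 - 493986) = √(-524764) = 2*I*√131191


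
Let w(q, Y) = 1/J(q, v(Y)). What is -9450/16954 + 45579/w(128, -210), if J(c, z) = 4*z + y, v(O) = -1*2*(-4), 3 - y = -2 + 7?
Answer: 1655884395/1211 ≈ 1.3674e+6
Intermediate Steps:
y = -2 (y = 3 - (-2 + 7) = 3 - 1*5 = 3 - 5 = -2)
v(O) = 8 (v(O) = -2*(-4) = 8)
J(c, z) = -2 + 4*z (J(c, z) = 4*z - 2 = -2 + 4*z)
w(q, Y) = 1/30 (w(q, Y) = 1/(-2 + 4*8) = 1/(-2 + 32) = 1/30)
-9450/16954 + 45579/w(128, -210) = -9450/16954 + 45579/(1/30) = -9450*1/16954 + 45579*30 = -675/1211 + 1367370 = 1655884395/1211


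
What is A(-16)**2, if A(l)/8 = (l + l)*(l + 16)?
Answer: 0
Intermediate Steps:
A(l) = 16*l*(16 + l) (A(l) = 8*((l + l)*(l + 16)) = 8*((2*l)*(16 + l)) = 8*(2*l*(16 + l)) = 16*l*(16 + l))
A(-16)**2 = (16*(-16)*(16 - 16))**2 = (16*(-16)*0)**2 = 0**2 = 0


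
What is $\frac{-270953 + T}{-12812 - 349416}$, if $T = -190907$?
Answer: $\frac{115465}{90557} \approx 1.2751$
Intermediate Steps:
$\frac{-270953 + T}{-12812 - 349416} = \frac{-270953 - 190907}{-12812 - 349416} = - \frac{461860}{-362228} = \left(-461860\right) \left(- \frac{1}{362228}\right) = \frac{115465}{90557}$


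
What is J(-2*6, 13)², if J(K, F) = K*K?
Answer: 20736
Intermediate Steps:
J(K, F) = K²
J(-2*6, 13)² = ((-2*6)²)² = ((-12)²)² = 144² = 20736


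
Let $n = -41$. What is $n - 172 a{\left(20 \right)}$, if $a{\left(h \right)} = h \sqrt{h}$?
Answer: $-41 - 6880 \sqrt{5} \approx -15425.0$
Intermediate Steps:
$a{\left(h \right)} = h^{\frac{3}{2}}$
$n - 172 a{\left(20 \right)} = -41 - 172 \cdot 20^{\frac{3}{2}} = -41 - 172 \cdot 40 \sqrt{5} = -41 - 6880 \sqrt{5}$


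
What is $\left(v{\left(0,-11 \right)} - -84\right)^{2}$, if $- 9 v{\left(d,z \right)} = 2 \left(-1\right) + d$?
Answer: $\frac{574564}{81} \approx 7093.4$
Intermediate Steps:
$v{\left(d,z \right)} = \frac{2}{9} - \frac{d}{9}$ ($v{\left(d,z \right)} = - \frac{2 \left(-1\right) + d}{9} = - \frac{-2 + d}{9} = \frac{2}{9} - \frac{d}{9}$)
$\left(v{\left(0,-11 \right)} - -84\right)^{2} = \left(\left(\frac{2}{9} - 0\right) - -84\right)^{2} = \left(\left(\frac{2}{9} + 0\right) + 84\right)^{2} = \left(\frac{2}{9} + 84\right)^{2} = \left(\frac{758}{9}\right)^{2} = \frac{574564}{81}$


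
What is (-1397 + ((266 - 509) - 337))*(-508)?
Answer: 1004316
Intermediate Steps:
(-1397 + ((266 - 509) - 337))*(-508) = (-1397 + (-243 - 337))*(-508) = (-1397 - 580)*(-508) = -1977*(-508) = 1004316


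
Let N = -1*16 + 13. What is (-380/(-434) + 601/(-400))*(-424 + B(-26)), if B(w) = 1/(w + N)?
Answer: 669165849/2517200 ≈ 265.84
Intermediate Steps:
N = -3 (N = -16 + 13 = -3)
B(w) = 1/(-3 + w) (B(w) = 1/(w - 3) = 1/(-3 + w))
(-380/(-434) + 601/(-400))*(-424 + B(-26)) = (-380/(-434) + 601/(-400))*(-424 + 1/(-3 - 26)) = (-380*(-1/434) + 601*(-1/400))*(-424 + 1/(-29)) = (190/217 - 601/400)*(-424 - 1/29) = -54417/86800*(-12297/29) = 669165849/2517200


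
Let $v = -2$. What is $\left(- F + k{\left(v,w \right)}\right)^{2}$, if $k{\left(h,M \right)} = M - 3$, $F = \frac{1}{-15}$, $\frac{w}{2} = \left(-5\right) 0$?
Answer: $\frac{1936}{225} \approx 8.6044$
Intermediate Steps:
$w = 0$ ($w = 2 \left(\left(-5\right) 0\right) = 2 \cdot 0 = 0$)
$F = - \frac{1}{15} \approx -0.066667$
$k{\left(h,M \right)} = -3 + M$
$\left(- F + k{\left(v,w \right)}\right)^{2} = \left(\left(-1\right) \left(- \frac{1}{15}\right) + \left(-3 + 0\right)\right)^{2} = \left(\frac{1}{15} - 3\right)^{2} = \left(- \frac{44}{15}\right)^{2} = \frac{1936}{225}$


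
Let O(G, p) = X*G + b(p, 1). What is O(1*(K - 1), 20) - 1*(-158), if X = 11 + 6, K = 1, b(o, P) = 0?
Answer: 158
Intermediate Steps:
X = 17
O(G, p) = 17*G (O(G, p) = 17*G + 0 = 17*G)
O(1*(K - 1), 20) - 1*(-158) = 17*(1*(1 - 1)) - 1*(-158) = 17*(1*0) + 158 = 17*0 + 158 = 0 + 158 = 158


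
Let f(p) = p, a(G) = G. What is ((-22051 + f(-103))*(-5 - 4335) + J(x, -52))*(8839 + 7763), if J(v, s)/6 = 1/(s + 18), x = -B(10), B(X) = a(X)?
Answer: 27136336186434/17 ≈ 1.5963e+12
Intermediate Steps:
B(X) = X
x = -10 (x = -1*10 = -10)
J(v, s) = 6/(18 + s) (J(v, s) = 6/(s + 18) = 6/(18 + s))
((-22051 + f(-103))*(-5 - 4335) + J(x, -52))*(8839 + 7763) = ((-22051 - 103)*(-5 - 4335) + 6/(18 - 52))*(8839 + 7763) = (-22154*(-4340) + 6/(-34))*16602 = (96148360 + 6*(-1/34))*16602 = (96148360 - 3/17)*16602 = (1634522117/17)*16602 = 27136336186434/17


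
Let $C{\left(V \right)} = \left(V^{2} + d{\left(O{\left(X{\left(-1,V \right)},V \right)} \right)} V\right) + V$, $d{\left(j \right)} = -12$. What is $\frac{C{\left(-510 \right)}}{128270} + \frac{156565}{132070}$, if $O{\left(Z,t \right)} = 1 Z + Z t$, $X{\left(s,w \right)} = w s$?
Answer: $\frac{1103498245}{338812378} \approx 3.257$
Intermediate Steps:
$X{\left(s,w \right)} = s w$
$O{\left(Z,t \right)} = Z + Z t$
$C{\left(V \right)} = V^{2} - 11 V$ ($C{\left(V \right)} = \left(V^{2} - 12 V\right) + V = V^{2} - 11 V$)
$\frac{C{\left(-510 \right)}}{128270} + \frac{156565}{132070} = \frac{\left(-510\right) \left(-11 - 510\right)}{128270} + \frac{156565}{132070} = \left(-510\right) \left(-521\right) \frac{1}{128270} + 156565 \cdot \frac{1}{132070} = 265710 \cdot \frac{1}{128270} + \frac{31313}{26414} = \frac{26571}{12827} + \frac{31313}{26414} = \frac{1103498245}{338812378}$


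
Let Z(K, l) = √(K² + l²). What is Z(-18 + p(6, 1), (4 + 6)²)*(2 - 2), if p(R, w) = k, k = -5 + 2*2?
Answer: 0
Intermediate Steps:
k = -1 (k = -5 + 4 = -1)
p(R, w) = -1
Z(-18 + p(6, 1), (4 + 6)²)*(2 - 2) = √((-18 - 1)² + ((4 + 6)²)²)*(2 - 2) = √((-19)² + (10²)²)*0 = √(361 + 100²)*0 = √(361 + 10000)*0 = √10361*0 = 0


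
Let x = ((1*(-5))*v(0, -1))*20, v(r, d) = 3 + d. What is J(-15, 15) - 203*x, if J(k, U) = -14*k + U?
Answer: 40825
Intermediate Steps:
x = -200 (x = ((1*(-5))*(3 - 1))*20 = -5*2*20 = -10*20 = -200)
J(k, U) = U - 14*k
J(-15, 15) - 203*x = (15 - 14*(-15)) - 203*(-200) = (15 + 210) + 40600 = 225 + 40600 = 40825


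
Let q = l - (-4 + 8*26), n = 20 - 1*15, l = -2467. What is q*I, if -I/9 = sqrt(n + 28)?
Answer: 24039*sqrt(33) ≈ 1.3809e+5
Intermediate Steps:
n = 5 (n = 20 - 15 = 5)
q = -2671 (q = -2467 - (-4 + 8*26) = -2467 - (-4 + 208) = -2467 - 1*204 = -2467 - 204 = -2671)
I = -9*sqrt(33) (I = -9*sqrt(5 + 28) = -9*sqrt(33) ≈ -51.701)
q*I = -(-24039)*sqrt(33) = 24039*sqrt(33)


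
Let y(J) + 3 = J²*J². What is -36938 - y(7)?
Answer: -39336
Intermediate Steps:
y(J) = -3 + J⁴ (y(J) = -3 + J²*J² = -3 + J⁴)
-36938 - y(7) = -36938 - (-3 + 7⁴) = -36938 - (-3 + 2401) = -36938 - 1*2398 = -36938 - 2398 = -39336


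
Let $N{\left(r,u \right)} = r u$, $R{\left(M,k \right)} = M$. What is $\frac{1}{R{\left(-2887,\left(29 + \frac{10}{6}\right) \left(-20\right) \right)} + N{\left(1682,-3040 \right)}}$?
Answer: $- \frac{1}{5116167} \approx -1.9546 \cdot 10^{-7}$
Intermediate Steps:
$\frac{1}{R{\left(-2887,\left(29 + \frac{10}{6}\right) \left(-20\right) \right)} + N{\left(1682,-3040 \right)}} = \frac{1}{-2887 + 1682 \left(-3040\right)} = \frac{1}{-2887 - 5113280} = \frac{1}{-5116167} = - \frac{1}{5116167}$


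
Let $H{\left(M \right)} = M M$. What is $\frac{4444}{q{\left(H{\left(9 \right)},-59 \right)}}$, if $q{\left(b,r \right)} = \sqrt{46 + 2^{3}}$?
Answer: $\frac{2222 \sqrt{6}}{9} \approx 604.75$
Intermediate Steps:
$H{\left(M \right)} = M^{2}$
$q{\left(b,r \right)} = 3 \sqrt{6}$ ($q{\left(b,r \right)} = \sqrt{46 + 8} = \sqrt{54} = 3 \sqrt{6}$)
$\frac{4444}{q{\left(H{\left(9 \right)},-59 \right)}} = \frac{4444}{3 \sqrt{6}} = 4444 \frac{\sqrt{6}}{18} = \frac{2222 \sqrt{6}}{9}$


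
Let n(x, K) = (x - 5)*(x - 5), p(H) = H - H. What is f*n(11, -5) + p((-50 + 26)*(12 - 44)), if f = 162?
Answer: 5832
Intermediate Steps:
p(H) = 0
n(x, K) = (-5 + x)² (n(x, K) = (-5 + x)*(-5 + x) = (-5 + x)²)
f*n(11, -5) + p((-50 + 26)*(12 - 44)) = 162*(-5 + 11)² + 0 = 162*6² + 0 = 162*36 + 0 = 5832 + 0 = 5832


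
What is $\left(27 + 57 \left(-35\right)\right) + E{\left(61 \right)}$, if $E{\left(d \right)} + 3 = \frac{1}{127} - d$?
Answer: $- \frac{258063}{127} \approx -2032.0$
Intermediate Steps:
$E{\left(d \right)} = - \frac{380}{127} - d$ ($E{\left(d \right)} = -3 - \left(- \frac{1}{127} + d\right) = - \frac{380}{127} - d$)
$\left(27 + 57 \left(-35\right)\right) + E{\left(61 \right)} = \left(27 + 57 \left(-35\right)\right) - \frac{8127}{127} = \left(27 - 1995\right) - \frac{8127}{127} = -1968 - \frac{8127}{127} = - \frac{258063}{127}$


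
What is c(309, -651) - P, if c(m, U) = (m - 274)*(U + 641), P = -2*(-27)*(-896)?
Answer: 48034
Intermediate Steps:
P = -48384 (P = 54*(-896) = -48384)
c(m, U) = (-274 + m)*(641 + U)
c(309, -651) - P = (-175634 - 274*(-651) + 641*309 - 651*309) - 1*(-48384) = (-175634 + 178374 + 198069 - 201159) + 48384 = -350 + 48384 = 48034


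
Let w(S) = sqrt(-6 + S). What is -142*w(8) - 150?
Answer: -150 - 142*sqrt(2) ≈ -350.82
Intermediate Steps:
-142*w(8) - 150 = -142*sqrt(-6 + 8) - 150 = -142*sqrt(2) - 150 = -150 - 142*sqrt(2)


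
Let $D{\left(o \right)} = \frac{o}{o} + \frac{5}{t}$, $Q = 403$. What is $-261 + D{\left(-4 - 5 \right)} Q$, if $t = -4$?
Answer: $- \frac{1447}{4} \approx -361.75$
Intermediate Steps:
$D{\left(o \right)} = - \frac{1}{4}$ ($D{\left(o \right)} = \frac{o}{o} + \frac{5}{-4} = 1 + 5 \left(- \frac{1}{4}\right) = 1 - \frac{5}{4} = - \frac{1}{4}$)
$-261 + D{\left(-4 - 5 \right)} Q = -261 - \frac{403}{4} = - \frac{1447}{4}$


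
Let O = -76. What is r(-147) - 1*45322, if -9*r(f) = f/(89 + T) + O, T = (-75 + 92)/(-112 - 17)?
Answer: -4675252445/103176 ≈ -45313.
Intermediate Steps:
T = -17/129 (T = 17/(-129) = 17*(-1/129) = -17/129 ≈ -0.13178)
r(f) = 76/9 - 43*f/34392 (r(f) = -(f/(89 - 17/129) - 76)/9 = -(f/(11464/129) - 76)/9 = -(129*f/11464 - 76)/9 = -(-76 + 129*f/11464)/9 = 76/9 - 43*f/34392)
r(-147) - 1*45322 = (76/9 - 43/34392*(-147)) - 1*45322 = (76/9 + 2107/11464) - 45322 = 890227/103176 - 45322 = -4675252445/103176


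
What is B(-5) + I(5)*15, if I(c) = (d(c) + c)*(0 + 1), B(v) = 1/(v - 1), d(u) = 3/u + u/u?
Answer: 593/6 ≈ 98.833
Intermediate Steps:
d(u) = 1 + 3/u (d(u) = 3/u + 1 = 1 + 3/u)
B(v) = 1/(-1 + v)
I(c) = c + (3 + c)/c (I(c) = ((3 + c)/c + c)*(0 + 1) = (c + (3 + c)/c)*1 = c + (3 + c)/c)
B(-5) + I(5)*15 = 1/(-1 - 5) + (1 + 5 + 3/5)*15 = 1/(-6) + (1 + 5 + 3*(⅕))*15 = -⅙ + (1 + 5 + ⅗)*15 = -⅙ + (33/5)*15 = -⅙ + 99 = 593/6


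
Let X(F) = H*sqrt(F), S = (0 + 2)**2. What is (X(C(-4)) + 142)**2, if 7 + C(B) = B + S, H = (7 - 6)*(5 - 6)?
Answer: (142 - I*sqrt(7))**2 ≈ 20157.0 - 751.39*I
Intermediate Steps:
S = 4 (S = 2**2 = 4)
H = -1 (H = 1*(-1) = -1)
C(B) = -3 + B (C(B) = -7 + (B + 4) = -7 + (4 + B) = -3 + B)
X(F) = -sqrt(F)
(X(C(-4)) + 142)**2 = (-sqrt(-3 - 4) + 142)**2 = (-sqrt(-7) + 142)**2 = (-I*sqrt(7) + 142)**2 = (142 - I*sqrt(7))**2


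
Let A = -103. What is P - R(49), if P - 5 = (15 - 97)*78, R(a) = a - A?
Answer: -6543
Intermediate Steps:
R(a) = 103 + a (R(a) = a - 1*(-103) = a + 103 = 103 + a)
P = -6391 (P = 5 + (15 - 97)*78 = 5 - 82*78 = 5 - 6396 = -6391)
P - R(49) = -6391 - (103 + 49) = -6391 - 1*152 = -6391 - 152 = -6543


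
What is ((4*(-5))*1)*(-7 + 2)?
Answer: 100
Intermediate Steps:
((4*(-5))*1)*(-7 + 2) = -20*1*(-5) = -20*(-5) = 100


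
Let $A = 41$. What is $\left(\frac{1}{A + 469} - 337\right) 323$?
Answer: $- \frac{3265511}{30} \approx -1.0885 \cdot 10^{5}$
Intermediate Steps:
$\left(\frac{1}{A + 469} - 337\right) 323 = \left(\frac{1}{41 + 469} - 337\right) 323 = \left(\frac{1}{510} - 337\right) 323 = \left(- \frac{171869}{510}\right) 323 = - \frac{3265511}{30}$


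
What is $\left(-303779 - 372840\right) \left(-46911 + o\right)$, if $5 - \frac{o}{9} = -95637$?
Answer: $-550677875673$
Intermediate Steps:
$o = 860778$ ($o = 45 - -860733 = 45 + 860733 = 860778$)
$\left(-303779 - 372840\right) \left(-46911 + o\right) = \left(-303779 - 372840\right) \left(-46911 + 860778\right) = \left(-676619\right) 813867 = -550677875673$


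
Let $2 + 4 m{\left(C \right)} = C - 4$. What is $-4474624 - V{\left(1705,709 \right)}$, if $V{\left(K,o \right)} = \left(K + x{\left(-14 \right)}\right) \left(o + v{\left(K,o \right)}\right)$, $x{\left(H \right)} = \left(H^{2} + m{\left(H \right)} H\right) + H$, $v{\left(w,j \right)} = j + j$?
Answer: $-8637163$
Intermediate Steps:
$v{\left(w,j \right)} = 2 j$
$m{\left(C \right)} = - \frac{3}{2} + \frac{C}{4}$ ($m{\left(C \right)} = - \frac{1}{2} + \frac{C - 4}{4} = - \frac{1}{2} + \frac{-4 + C}{4} = - \frac{1}{2} + \left(-1 + \frac{C}{4}\right) = - \frac{3}{2} + \frac{C}{4}$)
$x{\left(H \right)} = H + H^{2} + H \left(- \frac{3}{2} + \frac{H}{4}\right)$ ($x{\left(H \right)} = \left(H^{2} + \left(- \frac{3}{2} + \frac{H}{4}\right) H\right) + H = \left(H^{2} + H \left(- \frac{3}{2} + \frac{H}{4}\right)\right) + H = H + H^{2} + H \left(- \frac{3}{2} + \frac{H}{4}\right)$)
$V{\left(K,o \right)} = 3 o \left(252 + K\right)$ ($V{\left(K,o \right)} = \left(K + \frac{1}{4} \left(-14\right) \left(-2 + 5 \left(-14\right)\right)\right) \left(o + 2 o\right) = \left(K + \frac{1}{4} \left(-14\right) \left(-2 - 70\right)\right) 3 o = \left(K + \frac{1}{4} \left(-14\right) \left(-72\right)\right) 3 o = \left(K + 252\right) 3 o = \left(252 + K\right) 3 o = 3 o \left(252 + K\right)$)
$-4474624 - V{\left(1705,709 \right)} = -4474624 - 3 \cdot 709 \left(252 + 1705\right) = -4474624 - 3 \cdot 709 \cdot 1957 = -4474624 - 4162539 = -8637163$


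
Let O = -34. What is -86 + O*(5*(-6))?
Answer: 934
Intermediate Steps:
-86 + O*(5*(-6)) = -86 - 170*(-6) = -86 - 34*(-30) = -86 + 1020 = 934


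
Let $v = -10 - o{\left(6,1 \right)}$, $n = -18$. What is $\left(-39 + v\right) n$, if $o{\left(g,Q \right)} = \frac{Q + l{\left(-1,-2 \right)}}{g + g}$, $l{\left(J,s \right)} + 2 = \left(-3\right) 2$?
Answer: $\frac{1743}{2} \approx 871.5$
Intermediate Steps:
$l{\left(J,s \right)} = -8$ ($l{\left(J,s \right)} = -2 - 6 = -8$)
$o{\left(g,Q \right)} = \frac{-8 + Q}{2 g}$ ($o{\left(g,Q \right)} = \frac{Q - 8}{g + g} = \frac{-8 + Q}{2 g}$)
$v = - \frac{113}{12}$ ($v = -10 - \frac{-8 + 1}{2 \cdot 6} = -10 - \frac{1}{2} \cdot \frac{1}{6} \left(-7\right) = -10 - - \frac{7}{12} = -10 + \frac{7}{12} = - \frac{113}{12} \approx -9.4167$)
$\left(-39 + v\right) n = \left(-39 - \frac{113}{12}\right) \left(-18\right) = \left(- \frac{581}{12}\right) \left(-18\right) = \frac{1743}{2}$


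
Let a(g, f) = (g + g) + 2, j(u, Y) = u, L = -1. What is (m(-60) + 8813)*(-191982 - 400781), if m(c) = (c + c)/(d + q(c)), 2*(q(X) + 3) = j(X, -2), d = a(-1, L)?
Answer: -57487934029/11 ≈ -5.2262e+9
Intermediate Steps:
a(g, f) = 2 + 2*g (a(g, f) = 2*g + 2 = 2 + 2*g)
d = 0 (d = 2 + 2*(-1) = 2 - 2 = 0)
q(X) = -3 + X/2
m(c) = 2*c/(-3 + c/2) (m(c) = (c + c)/(0 + (-3 + c/2)) = (2*c)/(-3 + c/2) = 2*c/(-3 + c/2))
(m(-60) + 8813)*(-191982 - 400781) = (4*(-60)/(-6 - 60) + 8813)*(-191982 - 400781) = (4*(-60)/(-66) + 8813)*(-592763) = (4*(-60)*(-1/66) + 8813)*(-592763) = (40/11 + 8813)*(-592763) = (96983/11)*(-592763) = -57487934029/11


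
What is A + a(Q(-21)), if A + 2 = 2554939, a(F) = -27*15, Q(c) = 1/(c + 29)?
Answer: 2554532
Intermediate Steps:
Q(c) = 1/(29 + c)
a(F) = -405
A = 2554937 (A = -2 + 2554939 = 2554937)
A + a(Q(-21)) = 2554937 - 405 = 2554532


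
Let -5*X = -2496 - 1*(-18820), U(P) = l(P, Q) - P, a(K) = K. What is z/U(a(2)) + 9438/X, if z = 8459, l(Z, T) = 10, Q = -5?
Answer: 3129709/2968 ≈ 1054.5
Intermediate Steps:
U(P) = 10 - P
X = -16324/5 (X = -(-2496 - 1*(-18820))/5 = -(-2496 + 18820)/5 = -⅕*16324 = -16324/5 ≈ -3264.8)
z/U(a(2)) + 9438/X = 8459/(10 - 1*2) + 9438/(-16324/5) = 8459/(10 - 2) + 9438*(-5/16324) = 8459/8 - 2145/742 = 3129709/2968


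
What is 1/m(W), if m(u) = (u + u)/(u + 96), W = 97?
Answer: 193/194 ≈ 0.99485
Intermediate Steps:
m(u) = 2*u/(96 + u) (m(u) = (2*u)/(96 + u) = 2*u/(96 + u))
1/m(W) = 1/(2*97/(96 + 97)) = 1/(2*97/193) = 1/(2*97*(1/193)) = 1/(194/193) = 193/194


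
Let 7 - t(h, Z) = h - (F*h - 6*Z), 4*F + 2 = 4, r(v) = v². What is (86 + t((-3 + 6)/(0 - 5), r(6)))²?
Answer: 1505529/100 ≈ 15055.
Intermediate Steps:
F = ½ (F = -½ + (¼)*4 = -½ + 1 = ½ ≈ 0.50000)
t(h, Z) = 7 - 6*Z - h/2 (t(h, Z) = 7 - (h - (h/2 - 6*Z)) = 7 - (h + (6*Z - h/2)) = 7 - (h/2 + 6*Z) = 7 + (-6*Z - h/2) = 7 - 6*Z - h/2)
(86 + t((-3 + 6)/(0 - 5), r(6)))² = (86 + (7 - 6*6² - (-3 + 6)/(2*(0 - 5))))² = (86 + (7 - 6*36 - 3/(2*(-5))))² = (86 + (7 - 216 - 3*(-1)/(2*5)))² = (86 + (7 - 216 - ½*(-⅗)))² = (86 + (7 - 216 + 3/10))² = (86 - 2087/10)² = (-1227/10)² = 1505529/100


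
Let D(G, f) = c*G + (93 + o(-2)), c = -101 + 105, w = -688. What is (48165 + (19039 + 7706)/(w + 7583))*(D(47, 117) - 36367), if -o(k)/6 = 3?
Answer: -2398204011936/1379 ≈ -1.7391e+9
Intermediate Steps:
o(k) = -18 (o(k) = -6*3 = -18)
c = 4
D(G, f) = 75 + 4*G (D(G, f) = 4*G + (93 - 18) = 4*G + 75 = 75 + 4*G)
(48165 + (19039 + 7706)/(w + 7583))*(D(47, 117) - 36367) = (48165 + (19039 + 7706)/(-688 + 7583))*((75 + 4*47) - 36367) = (48165 + 26745/6895)*((75 + 188) - 36367) = (48165 + 26745*(1/6895))*(263 - 36367) = (48165 + 5349/1379)*(-36104) = (66424884/1379)*(-36104) = -2398204011936/1379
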